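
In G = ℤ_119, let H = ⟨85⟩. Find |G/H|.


|⟨85⟩| = n / gcd(85, 119) = 119 / 17 = 7
H is normal (ℤ_119 is abelian).
|G/H| = |G| / |H| = 119 / 7 = 17

|G/H| = 17


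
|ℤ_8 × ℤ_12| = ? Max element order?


|ℤ_8 × ℤ_12| = 8 × 12 = 96
Max element order = lcm(8,12) = 24
Cyclic? No (gcd=4)

|ℤ_8×ℤ_12| = 96, max element order = 24


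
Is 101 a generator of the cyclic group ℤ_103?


g generates ℤ_n iff gcd(g, n) = 1
gcd(101, 103) = 1
Since gcd = 1, 101 is a generator.

Yes, 101 generates ℤ_103


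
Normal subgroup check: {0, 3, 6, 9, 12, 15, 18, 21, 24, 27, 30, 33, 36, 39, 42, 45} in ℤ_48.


H = {0, 3, 6, 9, 12, 15, 18, 21, 24, 27, 30, 33, 36, 39, 42, 45} in ℤ_48
ℤ_48 is abelian; every subgroup of an abelian group is normal

Yes, normal subgroup


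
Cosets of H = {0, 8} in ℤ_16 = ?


H = {0, 8}, |H| = 2
Number of cosets = |G|/|H| = 16/2 = 8
0 + H = {0, 8}
1 + H = {1, 9}
2 + H = {2, 10}
3 + H = {3, 11}
4 + H = {4, 12}
5 + H = {5, 13}
6 + H = {6, 14}
7 + H = {7, 15}

Cosets: 0+H={0,8}; 1+H={1,9}; 2+H={2,10}; 3+H={3,11}; 4+H={4,12}; 5+H={5,13}; 6+H={6,14}; 7+H={7,15}


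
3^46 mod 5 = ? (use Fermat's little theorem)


Fermat's little theorem: if p is prime and gcd(a,p)=1, then a^(p-1) ≡ 1 (mod p)
p = 5 is prime, gcd(3,5) = 1
Reduce exponent: 46 mod 4 = 2
So 3^46 ≡ 3^2 (mod 5)
3^2 mod 5 = 4

3^46 ≡ 4 (mod 5)


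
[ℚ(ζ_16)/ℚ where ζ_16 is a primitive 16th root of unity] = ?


[ℚ(ζ_n):ℚ] = deg Φ_n(x) = φ(n). Here φ(16) = 8

[ℚ(ζ_16)/ℚ where ζ_16 is a primitive 16th root of unity] = 8


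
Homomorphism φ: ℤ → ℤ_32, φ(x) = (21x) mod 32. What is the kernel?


Kernel = preimage of identity
ker(φ) = {x ∈ ℤ : 21x ≡ 0 (mod 32)}. gcd(21,32) = 1, so 21x ≡ 0 (mod 32) ⟺ x ≡ 0 (mod 32/1 = 32). Hence ker(φ) = 32ℤ

ker(φ) = 32ℤ


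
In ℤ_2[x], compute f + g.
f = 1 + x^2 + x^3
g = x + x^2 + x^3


Add coefficients mod 2:
x^0: 1 + 0 = 1 (mod 2)
x^1: 0 + 1 = 1 (mod 2)
x^2: 1 + 1 = 0 (mod 2)
x^3: 1 + 1 = 0 (mod 2)
Result: 1 + x

f + g = 1 + x


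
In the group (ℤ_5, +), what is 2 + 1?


Operation: addition mod 5
2 + 1 = (a + b) mod 5 with a = 2, b = 1

2 + 1 = 3


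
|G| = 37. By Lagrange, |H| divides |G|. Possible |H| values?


Lagrange's theorem: |H| divides |G|
|G| = 37
Divisors of 37: 1, 37

Possible subgroup orders: {1, 37}


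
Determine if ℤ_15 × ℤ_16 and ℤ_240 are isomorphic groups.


Comparing ℤ_15 × ℤ_16 and ℤ_240:
gcd(15,16) = 1, so ℤ_15 × ℤ_16 ≅ ℤ_240 (CRT)

Yes, ℤ_15 × ℤ_16 ≅ ℤ_240


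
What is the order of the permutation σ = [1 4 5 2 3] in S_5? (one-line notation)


Cycle decomposition: (2 4) (3 5)
Cycle lengths: 2, 2
Order = lcm(2, 2) = 2

ord(σ) = 2


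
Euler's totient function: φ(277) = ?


Factor n: 277 = 277
φ(n) = n · ∏(1 - 1/p) over distinct primes p | n
φ(277) = 277 · (1 - 1/277) = 276

φ(277) = 276


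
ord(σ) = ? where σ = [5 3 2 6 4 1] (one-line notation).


Cycle decomposition: (1 5 4 6) (2 3)
Cycle lengths: 4, 2
Order = lcm(4, 2) = 4

ord(σ) = 4


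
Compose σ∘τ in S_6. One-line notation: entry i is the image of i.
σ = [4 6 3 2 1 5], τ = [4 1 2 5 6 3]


σ∘τ: apply τ first, then σ
1 →τ 4 →σ 2
2 →τ 1 →σ 4
3 →τ 2 →σ 6
4 →τ 5 →σ 1
5 →τ 6 →σ 5
6 →τ 3 →σ 3

σ∘τ = [2 4 6 1 5 3]


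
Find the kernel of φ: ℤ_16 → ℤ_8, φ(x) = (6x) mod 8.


Kernel = preimage of identity
ker(φ) = {x ∈ ℤ_16 : 6x ≡ 0 (mod 8)}. Since 8 | 16, φ is well-defined. The kernel is the cyclic subgroup ⟨4⟩ of ℤ_16 (order 4), i.e. {0, 4, 8, 12}

ker(φ) = {0, 4, 8, 12}


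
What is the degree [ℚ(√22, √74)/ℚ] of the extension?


[ℚ(√22,√74):ℚ] = [ℚ(√22,√74):ℚ(√22)]·[ℚ(√22):ℚ] = 2·2 = 4

[ℚ(√22, √74)/ℚ] = 4


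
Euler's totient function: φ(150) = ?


Factor n: 150 = 2 × 3 × 5^2
φ(n) = n · ∏(1 - 1/p) over distinct primes p | n
φ(150) = 150 · (1 - 1/2) · (1 - 1/3) · (1 - 1/5) = 40

φ(150) = 40


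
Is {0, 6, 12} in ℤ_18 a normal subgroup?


H = {0, 6, 12} in ℤ_18
ℤ_18 is abelian; every subgroup of an abelian group is normal

Yes, normal subgroup


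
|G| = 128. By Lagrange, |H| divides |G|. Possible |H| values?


Lagrange's theorem: |H| divides |G|
|G| = 128
Divisors of 128: 1, 2, 4, 8, 16, 32, 64, 128

Possible subgroup orders: {1, 2, 4, 8, 16, 32, 64, 128}


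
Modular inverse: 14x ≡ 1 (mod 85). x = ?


Use the extended Euclidean algorithm to write 1 = 14·s + 85·t; then s mod 85 is the inverse.
Euclidean algorithm:
  14 = 0·85 + 14
  85 = 6·14 + 1
  14 = 14·1 + 0
gcd(14,85) = 1
Back-substitution gives: 14·(-6) + 85·(1) = 1
So 14⁻¹ ≡ -6 ≡ 79 (mod 85)
Check: 14 × 79 = 1106 ≡ 1 (mod 85) ✓

14⁻¹ ≡ 79 (mod 85)


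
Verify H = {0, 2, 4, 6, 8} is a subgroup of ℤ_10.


Subgroup test for H = {0, 2, 4, 6, 8} in (ℤ_10, +):
(1) 0 ∈ H? Yes
(2) Closure: for all a,b ∈ H, (a+b) mod 10 ∈ H? Yes
(3) Inverses: for all a ∈ H, -a mod 10 ∈ H? Yes

Yes, H is a subgroup of ℤ_10


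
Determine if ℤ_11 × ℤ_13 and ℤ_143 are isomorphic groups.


Comparing ℤ_11 × ℤ_13 and ℤ_143:
gcd(11,13) = 1, so ℤ_11 × ℤ_13 ≅ ℤ_143 (CRT)

Yes, ℤ_11 × ℤ_13 ≅ ℤ_143


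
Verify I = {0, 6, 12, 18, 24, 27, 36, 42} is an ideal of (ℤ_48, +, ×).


Check ideal conditions for I = {0, 6, 12, 18, 24, 27, 36, 42} in ℤ_48:
(1) I is an additive subgroup? No
(2) For r ∈ ℤ_48 and a ∈ I: r·a ∈ I? No  [counterexample: r=3, a=27, r·a mod 48 = 33 ∉ I]

No, I is not an ideal of ℤ_48


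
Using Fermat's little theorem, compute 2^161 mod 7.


Fermat's little theorem: if p is prime and gcd(a,p)=1, then a^(p-1) ≡ 1 (mod p)
p = 7 is prime, gcd(2,7) = 1
Reduce exponent: 161 mod 6 = 5
So 2^161 ≡ 2^5 (mod 7)
2^5 mod 7 = 4

2^161 ≡ 4 (mod 7)


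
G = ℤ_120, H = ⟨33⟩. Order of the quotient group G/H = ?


|⟨33⟩| = n / gcd(33, 120) = 120 / 3 = 40
H is normal (ℤ_120 is abelian).
|G/H| = |G| / |H| = 120 / 40 = 3

|G/H| = 3


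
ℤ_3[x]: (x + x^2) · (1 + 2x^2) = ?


Expand and collect like terms; reduce coefficients mod 3:
x^0: 0·1 = 0 ≡ 0 (mod 3)
x^1: 0·0 + 1·1 = 1 ≡ 1 (mod 3)
x^2: 0·2 + 1·0 + 1·1 = 1 ≡ 1 (mod 3)
x^3: 1·2 + 1·0 = 2 ≡ 2 (mod 3)
x^4: 1·2 = 2 ≡ 2 (mod 3)
Result: x + x^2 + 2x^3 + 2x^4

f · g = x + x^2 + 2x^3 + 2x^4


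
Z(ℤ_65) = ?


Z(G) = {g ∈ G | gx = xg for all x ∈ G}
ℤ_65 is abelian, so Z(G) = G

Z(ℤ_65) = ℤ_65


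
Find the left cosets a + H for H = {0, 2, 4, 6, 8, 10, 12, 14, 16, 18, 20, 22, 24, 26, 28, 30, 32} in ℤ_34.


H = {0, 2, 4, 6, 8, 10, 12, 14, 16, 18, 20, 22, 24, 26, 28, 30, 32}, |H| = 17
Number of cosets = |G|/|H| = 34/17 = 2
0 + H = {0, 2, 4, 6, 8, 10, 12, 14, 16, 18, 20, 22, 24, 26, 28, 30, 32}
1 + H = {1, 3, 5, 7, 9, 11, 13, 15, 17, 19, 21, 23, 25, 27, 29, 31, 33}

Cosets: 0+H={0,2,4,6,8,10,12,14,16,18,20,22,24,26,28,30,32}; 1+H={1,3,5,7,9,11,13,15,17,19,21,23,25,27,29,31,33}


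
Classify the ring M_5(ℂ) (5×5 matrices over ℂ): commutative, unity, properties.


Matrix multiplication is non-commutative for n ≥ 2; the identity matrix I is the unity; singular matrices give zero divisors, so not an integral domain
Commutative: No
Integral domain: No
Has unity: Yes

M_5(ℂ) (5×5 matrices over ℂ): Commutative=No, Unity=Yes


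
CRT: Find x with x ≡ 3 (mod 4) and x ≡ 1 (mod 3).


m₁ = 4, m₂ = 3, gcd = 1, so CRT applies. M = m₁·m₂ = 12
Let M₁ = M/m₁ = 3, M₂ = M/m₂ = 4
Find y₁ ≡ M₁⁻¹ (mod m₁): 3⁻¹ ≡ 3 (mod 4)
Find y₂ ≡ M₂⁻¹ (mod m₂): 4⁻¹ ≡ 1 (mod 3)
x = a₁·M₁·y₁ + a₂·M₂·y₂ = 3·3·3 + 1·4·1 = 31
Reduce mod 12: x ≡ 7
Check: 7 mod 4 = 3 ✓, 7 mod 3 = 1 ✓

x ≡ 7 (mod 12)


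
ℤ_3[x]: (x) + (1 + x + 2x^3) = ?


Add coefficients mod 3:
x^0: 0 + 1 = 1 (mod 3)
x^1: 1 + 1 = 2 (mod 3)
x^2: 0 + 0 = 0 (mod 3)
x^3: 0 + 2 = 2 (mod 3)
Result: 1 + 2x + 2x^3

f + g = 1 + 2x + 2x^3


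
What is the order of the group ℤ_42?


ℤ_n has n elements.

|ℤ_42| = 42


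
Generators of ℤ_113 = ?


g generates ℤ_n iff gcd(g,n) = 1
Prime factors of 113: 113
Generators are g ∈ {1,...,112} not divisible by any of these primes.
Generators: {1, 2, 3, 4, 5, 6, 7, 8, 9, 10, 11, 12, 13, 14, 15, 16, 17, 18, 19, 20, 21, 22, 23, 24, 25, 26, 27, 28, 29, 30, 31, 32, 33, 34, 35, 36, 37, 38, 39, 40, 41, 42, 43, 44, 45, 46, 47, 48, 49, 50, 51, 52, 53, 54, 55, 56, 57, 58, 59, 60, 61, 62, 63, 64, 65, 66, 67, 68, 69, 70, 71, 72, 73, 74, 75, 76, 77, 78, 79, 80, 81, 82, 83, 84, 85, 86, 87, 88, 89, 90, 91, 92, 93, 94, 95, 96, 97, 98, 99, 100, 101, 102, 103, 104, 105, 106, 107, 108, 109, 110, 111, 112}
Number of generators = φ(113) = 112

Generators of ℤ_113 = {1, 2, 3, 4, 5, 6, 7, 8, 9, 10, 11, 12, 13, 14, 15, 16, 17, 18, 19, 20, 21, 22, 23, 24, 25, 26, 27, 28, 29, 30, 31, 32, 33, 34, 35, 36, 37, 38, 39, 40, 41, 42, 43, 44, 45, 46, 47, 48, 49, 50, 51, 52, 53, 54, 55, 56, 57, 58, 59, 60, 61, 62, 63, 64, 65, 66, 67, 68, 69, 70, 71, 72, 73, 74, 75, 76, 77, 78, 79, 80, 81, 82, 83, 84, 85, 86, 87, 88, 89, 90, 91, 92, 93, 94, 95, 96, 97, 98, 99, 100, 101, 102, 103, 104, 105, 106, 107, 108, 109, 110, 111, 112}


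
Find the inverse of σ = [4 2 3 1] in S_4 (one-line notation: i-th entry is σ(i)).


To find σ⁻¹, swap domain and range:
σ(1) = 4 → σ⁻¹(4) = 1
σ(2) = 2 → σ⁻¹(2) = 2
σ(3) = 3 → σ⁻¹(3) = 3
σ(4) = 1 → σ⁻¹(1) = 4

σ⁻¹ = [4 2 3 1]


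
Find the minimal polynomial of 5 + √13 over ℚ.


Let α = 5 + √13. Then α - 5 = √13, so (α - 5)² = 13, giving α² - 10α + 12 = 0. Degree 2 and α ∉ ℚ, so this is the minimal polynomial.

Minimal polynomial: x² - 10x + 12


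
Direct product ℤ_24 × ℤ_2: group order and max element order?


|ℤ_24 × ℤ_2| = 24 × 2 = 48
Max element order = lcm(24,2) = 24
Cyclic? No (gcd=2)

|ℤ_24×ℤ_2| = 48, max element order = 24


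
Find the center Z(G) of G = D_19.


Z(G) = {g ∈ G | gx = xg for all x ∈ G}
For odd n, Z(D_n) = {e}: no nontrivial rotation commutes with all reflections

Z(D_19) = {e}


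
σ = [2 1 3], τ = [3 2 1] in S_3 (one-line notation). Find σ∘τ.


σ∘τ: apply τ first, then σ
1 →τ 3 →σ 3
2 →τ 2 →σ 1
3 →τ 1 →σ 2

σ∘τ = [3 1 2]


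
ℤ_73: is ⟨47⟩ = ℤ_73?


g generates ℤ_n iff gcd(g, n) = 1
gcd(47, 73) = 1
Since gcd = 1, 47 is a generator.

Yes, 47 generates ℤ_73


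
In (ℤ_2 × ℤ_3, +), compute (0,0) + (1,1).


Operation: componentwise addition mod (2, 3)
(0,0) + (1,1) = ((a₁+b₁) mod 2, (a₂+b₂) mod 3) with a = (0,0), b = (1,1)

(0,0) + (1,1) = (1,1)


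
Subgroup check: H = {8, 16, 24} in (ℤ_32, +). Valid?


Subgroup test for H = {8, 16, 24} in (ℤ_32, +):
(1) 0 ∈ H? No
(2) Closure: for all a,b ∈ H, (a+b) mod 32 ∈ H? No  [counterexample: 8 + 24 = 0 ∉ H]
(3) Inverses: for all a ∈ H, -a mod 32 ∈ H? Yes

No, H is not a subgroup of ℤ_32


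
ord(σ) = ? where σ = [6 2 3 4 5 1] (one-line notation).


Cycle decomposition: (1 6)
Cycle lengths: 2
Order = lcm(2) = 2

ord(σ) = 2


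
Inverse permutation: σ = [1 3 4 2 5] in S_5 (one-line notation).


To find σ⁻¹, swap domain and range:
σ(1) = 1 → σ⁻¹(1) = 1
σ(2) = 3 → σ⁻¹(3) = 2
σ(3) = 4 → σ⁻¹(4) = 3
σ(4) = 2 → σ⁻¹(2) = 4
σ(5) = 5 → σ⁻¹(5) = 5

σ⁻¹ = [1 4 2 3 5]


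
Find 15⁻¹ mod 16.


Use the extended Euclidean algorithm to write 1 = 15·s + 16·t; then s mod 16 is the inverse.
Euclidean algorithm:
  15 = 0·16 + 15
  16 = 1·15 + 1
  15 = 15·1 + 0
gcd(15,16) = 1
Back-substitution gives: 15·(-1) + 16·(1) = 1
So 15⁻¹ ≡ -1 ≡ 15 (mod 16)
Check: 15 × 15 = 225 ≡ 1 (mod 16) ✓

15⁻¹ ≡ 15 (mod 16)


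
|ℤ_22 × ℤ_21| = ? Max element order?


|ℤ_22 × ℤ_21| = 22 × 21 = 462
Max element order = lcm(22,21) = 462
Cyclic? Yes (gcd=1)

|ℤ_22×ℤ_21| = 462, max element order = 462


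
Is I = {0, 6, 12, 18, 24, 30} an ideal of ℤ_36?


Check ideal conditions for I = {0, 6, 12, 18, 24, 30} in ℤ_36:
(1) I is an additive subgroup? Yes
(2) For r ∈ ℤ_36 and a ∈ I: r·a ∈ I? Yes

Yes, I is an ideal of ℤ_36


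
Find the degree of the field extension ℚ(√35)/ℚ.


√35 has minimal polynomial x² - 35 (irreducible over ℚ since 35 is squarefree)

[ℚ(√35)/ℚ] = 2


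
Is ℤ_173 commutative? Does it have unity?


ℤ_173 is a commutative ring with unity 1; 173 is prime, so ℤ_173 is a field (hence an integral domain)
Commutative: Yes
Integral domain: Yes
Has unity: Yes

ℤ_173: Commutative=Yes, Unity=Yes


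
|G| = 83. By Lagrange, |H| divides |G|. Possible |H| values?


Lagrange's theorem: |H| divides |G|
|G| = 83
Divisors of 83: 1, 83

Possible subgroup orders: {1, 83}


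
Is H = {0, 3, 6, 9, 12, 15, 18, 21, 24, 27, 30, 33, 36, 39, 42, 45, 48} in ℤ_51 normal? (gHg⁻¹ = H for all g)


H = {0, 3, 6, 9, 12, 15, 18, 21, 24, 27, 30, 33, 36, 39, 42, 45, 48} in ℤ_51
ℤ_51 is abelian; every subgroup of an abelian group is normal

Yes, normal subgroup


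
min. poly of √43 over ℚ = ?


√43 satisfies x² - 43 = 0, irreducible over ℚ since 43 is squarefree

Minimal polynomial: x² - 43


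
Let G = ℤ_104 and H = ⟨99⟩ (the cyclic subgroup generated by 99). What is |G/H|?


|⟨99⟩| = n / gcd(99, 104) = 104 / 1 = 104
H is normal (ℤ_104 is abelian).
|G/H| = |G| / |H| = 104 / 104 = 1

|G/H| = 1


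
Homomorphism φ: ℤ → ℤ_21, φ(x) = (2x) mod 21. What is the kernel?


Kernel = preimage of identity
ker(φ) = {x ∈ ℤ : 2x ≡ 0 (mod 21)}. gcd(2,21) = 1, so 2x ≡ 0 (mod 21) ⟺ x ≡ 0 (mod 21/1 = 21). Hence ker(φ) = 21ℤ

ker(φ) = 21ℤ


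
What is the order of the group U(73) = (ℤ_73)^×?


U(n) is the group of units mod n; |U(n)| = φ(n)
|U(73)| = φ(73) = 72

|U(73) = (ℤ_73)^×| = 72


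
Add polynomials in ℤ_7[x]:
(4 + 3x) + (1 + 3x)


Add coefficients mod 7:
x^0: 4 + 1 = 5 (mod 7)
x^1: 3 + 3 = 6 (mod 7)
Result: 5 + 6x

f + g = 5 + 6x


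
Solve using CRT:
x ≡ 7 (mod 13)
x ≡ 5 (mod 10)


m₁ = 13, m₂ = 10, gcd = 1, so CRT applies. M = m₁·m₂ = 130
Let M₁ = M/m₁ = 10, M₂ = M/m₂ = 13
Find y₁ ≡ M₁⁻¹ (mod m₁): 10⁻¹ ≡ 4 (mod 13)
Find y₂ ≡ M₂⁻¹ (mod m₂): 13⁻¹ ≡ 7 (mod 10)
x = a₁·M₁·y₁ + a₂·M₂·y₂ = 7·10·4 + 5·13·7 = 735
Reduce mod 130: x ≡ 85
Check: 85 mod 13 = 7 ✓, 85 mod 10 = 5 ✓

x ≡ 85 (mod 130)


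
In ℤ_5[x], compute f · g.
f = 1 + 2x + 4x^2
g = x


Expand and collect like terms; reduce coefficients mod 5:
x^0: 1·0 = 0 ≡ 0 (mod 5)
x^1: 1·1 + 2·0 = 1 ≡ 1 (mod 5)
x^2: 2·1 + 4·0 = 2 ≡ 2 (mod 5)
x^3: 4·1 = 4 ≡ 4 (mod 5)
Result: x + 2x^2 + 4x^3

f · g = x + 2x^2 + 4x^3


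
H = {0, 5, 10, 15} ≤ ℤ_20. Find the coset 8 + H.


8 + H = {8 + h (mod 20) : h ∈ H}
8+0=8, 8+5=13, 8+10=18, 8+15=3
8 + H = {3, 8, 13, 18} = 3 + H

8 + H = {3, 8, 13, 18}


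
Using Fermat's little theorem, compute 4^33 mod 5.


Fermat's little theorem: if p is prime and gcd(a,p)=1, then a^(p-1) ≡ 1 (mod p)
p = 5 is prime, gcd(4,5) = 1
Reduce exponent: 33 mod 4 = 1
So 4^33 ≡ 4^1 (mod 5)
4^1 mod 5 = 4

4^33 ≡ 4 (mod 5)


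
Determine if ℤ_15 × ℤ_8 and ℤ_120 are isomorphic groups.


Comparing ℤ_15 × ℤ_8 and ℤ_120:
gcd(15,8) = 1, so ℤ_15 × ℤ_8 ≅ ℤ_120 (CRT)

Yes, ℤ_15 × ℤ_8 ≅ ℤ_120


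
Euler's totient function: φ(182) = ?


Factor n: 182 = 2 × 7 × 13
φ(n) = n · ∏(1 - 1/p) over distinct primes p | n
φ(182) = 182 · (1 - 1/2) · (1 - 1/7) · (1 - 1/13) = 72

φ(182) = 72


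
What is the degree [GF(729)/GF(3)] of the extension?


GF(729) = GF(3^6), so the extension degree is 6

[GF(729)/GF(3)] = 6


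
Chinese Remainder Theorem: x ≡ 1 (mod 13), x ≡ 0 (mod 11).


m₁ = 13, m₂ = 11, gcd = 1, so CRT applies. M = m₁·m₂ = 143
Let M₁ = M/m₁ = 11, M₂ = M/m₂ = 13
Find y₁ ≡ M₁⁻¹ (mod m₁): 11⁻¹ ≡ 6 (mod 13)
Find y₂ ≡ M₂⁻¹ (mod m₂): 13⁻¹ ≡ 6 (mod 11)
x = a₁·M₁·y₁ + a₂·M₂·y₂ = 1·11·6 + 0·13·6 = 66
Reduce mod 143: x ≡ 66
Check: 66 mod 13 = 1 ✓, 66 mod 11 = 0 ✓

x ≡ 66 (mod 143)


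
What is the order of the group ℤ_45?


ℤ_n has n elements.

|ℤ_45| = 45


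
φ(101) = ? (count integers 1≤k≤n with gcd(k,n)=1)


Factor n: 101 = 101
φ(n) = n · ∏(1 - 1/p) over distinct primes p | n
φ(101) = 101 · (1 - 1/101) = 100

φ(101) = 100


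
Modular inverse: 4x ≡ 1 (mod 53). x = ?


Use the extended Euclidean algorithm to write 1 = 4·s + 53·t; then s mod 53 is the inverse.
Euclidean algorithm:
  4 = 0·53 + 4
  53 = 13·4 + 1
  4 = 4·1 + 0
gcd(4,53) = 1
Back-substitution gives: 4·(-13) + 53·(1) = 1
So 4⁻¹ ≡ -13 ≡ 40 (mod 53)
Check: 4 × 40 = 160 ≡ 1 (mod 53) ✓

4⁻¹ ≡ 40 (mod 53)


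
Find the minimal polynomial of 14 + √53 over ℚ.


Let α = 14 + √53. Then α - 14 = √53, so (α - 14)² = 53, giving α² - 28α + 143 = 0. Degree 2 and α ∉ ℚ, so this is the minimal polynomial.

Minimal polynomial: x² - 28x + 143


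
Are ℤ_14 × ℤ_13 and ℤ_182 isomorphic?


Comparing ℤ_14 × ℤ_13 and ℤ_182:
gcd(14,13) = 1, so ℤ_14 × ℤ_13 ≅ ℤ_182 (CRT)

Yes, ℤ_14 × ℤ_13 ≅ ℤ_182


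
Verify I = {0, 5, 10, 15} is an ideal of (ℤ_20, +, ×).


Check ideal conditions for I = {0, 5, 10, 15} in ℤ_20:
(1) I is an additive subgroup? Yes
(2) For r ∈ ℤ_20 and a ∈ I: r·a ∈ I? Yes

Yes, I is an ideal of ℤ_20


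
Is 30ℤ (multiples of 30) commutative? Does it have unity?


30ℤ is a commutative ring under +,× but has no multiplicative identity (1 ∉ 30ℤ); it has no zero divisors, but without unity it is not an integral domain
Commutative: Yes
Integral domain: No
Has unity: No

30ℤ (multiples of 30): Commutative=Yes, Unity=No


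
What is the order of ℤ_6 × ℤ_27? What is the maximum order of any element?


|ℤ_6 × ℤ_27| = 6 × 27 = 162
Max element order = lcm(6,27) = 54
Cyclic? No (gcd=3)

|ℤ_6×ℤ_27| = 162, max element order = 54


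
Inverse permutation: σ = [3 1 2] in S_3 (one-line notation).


To find σ⁻¹, swap domain and range:
σ(1) = 3 → σ⁻¹(3) = 1
σ(2) = 1 → σ⁻¹(1) = 2
σ(3) = 2 → σ⁻¹(2) = 3

σ⁻¹ = [2 3 1]


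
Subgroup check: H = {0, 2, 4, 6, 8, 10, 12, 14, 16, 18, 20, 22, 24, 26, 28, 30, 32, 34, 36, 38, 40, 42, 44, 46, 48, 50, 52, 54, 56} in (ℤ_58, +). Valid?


Subgroup test for H = {0, 2, 4, 6, 8, 10, 12, 14, 16, 18, 20, 22, 24, 26, 28, 30, 32, 34, 36, 38, 40, 42, 44, 46, 48, 50, 52, 54, 56} in (ℤ_58, +):
(1) 0 ∈ H? Yes
(2) Closure: for all a,b ∈ H, (a+b) mod 58 ∈ H? Yes
(3) Inverses: for all a ∈ H, -a mod 58 ∈ H? Yes

Yes, H is a subgroup of ℤ_58


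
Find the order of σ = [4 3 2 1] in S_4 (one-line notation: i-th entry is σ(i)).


Cycle decomposition: (1 4) (2 3)
Cycle lengths: 2, 2
Order = lcm(2, 2) = 2

ord(σ) = 2


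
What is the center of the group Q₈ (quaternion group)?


Z(G) = {g ∈ G | gx = xg for all x ∈ G}
In Q₈ = {±1, ±i, ±j, ±k}, only ±1 commute with every element

Z(Q₈ (quaternion group)) = {1, -1}


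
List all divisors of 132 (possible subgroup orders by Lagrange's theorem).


Lagrange's theorem: |H| divides |G|
|G| = 132
Divisors of 132: 1, 2, 3, 4, 6, 11, 12, 22, 33, 44, 66, 132

Possible subgroup orders: {1, 2, 3, 4, 6, 11, 12, 22, 33, 44, 66, 132}


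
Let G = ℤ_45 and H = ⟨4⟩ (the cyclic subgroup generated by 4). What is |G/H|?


|⟨4⟩| = n / gcd(4, 45) = 45 / 1 = 45
H is normal (ℤ_45 is abelian).
|G/H| = |G| / |H| = 45 / 45 = 1

|G/H| = 1


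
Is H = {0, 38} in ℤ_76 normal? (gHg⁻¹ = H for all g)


H = {0, 38} in ℤ_76
ℤ_76 is abelian; every subgroup of an abelian group is normal

Yes, normal subgroup


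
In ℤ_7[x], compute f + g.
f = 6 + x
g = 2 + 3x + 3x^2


Add coefficients mod 7:
x^0: 6 + 2 = 1 (mod 7)
x^1: 1 + 3 = 4 (mod 7)
x^2: 0 + 3 = 3 (mod 7)
Result: 1 + 4x + 3x^2

f + g = 1 + 4x + 3x^2


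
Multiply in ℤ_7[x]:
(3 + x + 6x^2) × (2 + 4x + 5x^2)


Expand and collect like terms; reduce coefficients mod 7:
x^0: 3·2 = 6 ≡ 6 (mod 7)
x^1: 3·4 + 1·2 = 14 ≡ 0 (mod 7)
x^2: 3·5 + 1·4 + 6·2 = 31 ≡ 3 (mod 7)
x^3: 1·5 + 6·4 = 29 ≡ 1 (mod 7)
x^4: 6·5 = 30 ≡ 2 (mod 7)
Result: 6 + 3x^2 + x^3 + 2x^4

f · g = 6 + 3x^2 + x^3 + 2x^4


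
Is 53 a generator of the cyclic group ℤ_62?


g generates ℤ_n iff gcd(g, n) = 1
gcd(53, 62) = 1
Since gcd = 1, 53 is a generator.

Yes, 53 generates ℤ_62


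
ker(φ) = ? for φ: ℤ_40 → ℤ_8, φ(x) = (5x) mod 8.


Kernel = preimage of identity
ker(φ) = {x ∈ ℤ_40 : 5x ≡ 0 (mod 8)}. Since 8 | 40, φ is well-defined. The kernel is the cyclic subgroup ⟨8⟩ of ℤ_40 (order 5), i.e. {0, 8, 16, 24, 32}

ker(φ) = {0, 8, 16, 24, 32}


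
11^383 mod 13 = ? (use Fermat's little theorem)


Fermat's little theorem: if p is prime and gcd(a,p)=1, then a^(p-1) ≡ 1 (mod p)
p = 13 is prime, gcd(11,13) = 1
Reduce exponent: 383 mod 12 = 11
So 11^383 ≡ 11^11 (mod 13)
11^11 mod 13 = 6

11^383 ≡ 6 (mod 13)


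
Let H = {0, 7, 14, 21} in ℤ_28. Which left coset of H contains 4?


4 + H = {4 + h (mod 28) : h ∈ H}
4+0=4, 4+7=11, 4+14=18, 4+21=25

4 + H = {4, 11, 18, 25}


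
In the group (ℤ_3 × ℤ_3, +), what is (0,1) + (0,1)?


Operation: componentwise addition mod (3, 3)
(0,1) + (0,1) = ((a₁+b₁) mod 3, (a₂+b₂) mod 3) with a = (0,1), b = (0,1)

(0,1) + (0,1) = (0,2)


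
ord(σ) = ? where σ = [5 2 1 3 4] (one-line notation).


Cycle decomposition: (1 5 4 3)
Cycle lengths: 4
Order = lcm(4) = 4

ord(σ) = 4


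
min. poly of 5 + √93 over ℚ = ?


Let α = 5 + √93. Then α - 5 = √93, so (α - 5)² = 93, giving α² - 10α - 68 = 0. Degree 2 and α ∉ ℚ, so this is the minimal polynomial.

Minimal polynomial: x² - 10x - 68


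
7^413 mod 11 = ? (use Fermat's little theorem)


Fermat's little theorem: if p is prime and gcd(a,p)=1, then a^(p-1) ≡ 1 (mod p)
p = 11 is prime, gcd(7,11) = 1
Reduce exponent: 413 mod 10 = 3
So 7^413 ≡ 7^3 (mod 11)
7^3 mod 11 = 2

7^413 ≡ 2 (mod 11)


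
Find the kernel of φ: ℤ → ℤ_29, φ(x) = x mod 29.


Kernel = preimage of identity
ker(φ) = {x ∈ ℤ : x ≡ 0 (mod 29)} = 29ℤ = {0, ±29, ±58, ...}

ker(φ) = 29ℤ


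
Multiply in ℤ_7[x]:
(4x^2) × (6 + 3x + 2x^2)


Expand and collect like terms; reduce coefficients mod 7:
x^0: 0·6 = 0 ≡ 0 (mod 7)
x^1: 0·3 + 0·6 = 0 ≡ 0 (mod 7)
x^2: 0·2 + 0·3 + 4·6 = 24 ≡ 3 (mod 7)
x^3: 0·2 + 4·3 = 12 ≡ 5 (mod 7)
x^4: 4·2 = 8 ≡ 1 (mod 7)
Result: 3x^2 + 5x^3 + x^4

f · g = 3x^2 + 5x^3 + x^4


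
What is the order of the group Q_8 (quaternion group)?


Q_8 = {±1, ±i, ±j, ±k}
|Q_8| = 8

|Q_8 (quaternion group)| = 8


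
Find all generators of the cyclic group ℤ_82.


g generates ℤ_n iff gcd(g,n) = 1
Prime factors of 82: 2, 41
Generators are g ∈ {1,...,81} not divisible by any of these primes.
Generators: {1, 3, 5, 7, 9, 11, 13, 15, 17, 19, 21, 23, 25, 27, 29, 31, 33, 35, 37, 39, 43, 45, 47, 49, 51, 53, 55, 57, 59, 61, 63, 65, 67, 69, 71, 73, 75, 77, 79, 81}
Number of generators = φ(82) = 40

Generators of ℤ_82 = {1, 3, 5, 7, 9, 11, 13, 15, 17, 19, 21, 23, 25, 27, 29, 31, 33, 35, 37, 39, 43, 45, 47, 49, 51, 53, 55, 57, 59, 61, 63, 65, 67, 69, 71, 73, 75, 77, 79, 81}


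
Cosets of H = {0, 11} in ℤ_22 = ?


H = {0, 11}, |H| = 2
Number of cosets = |G|/|H| = 22/2 = 11
0 + H = {0, 11}
1 + H = {1, 12}
2 + H = {2, 13}
3 + H = {3, 14}
4 + H = {4, 15}
5 + H = {5, 16}
6 + H = {6, 17}
7 + H = {7, 18}
8 + H = {8, 19}
9 + H = {9, 20}
10 + H = {10, 21}

Cosets: 0+H={0,11}; 1+H={1,12}; 2+H={2,13}; 3+H={3,14}; 4+H={4,15}; 5+H={5,16}; 6+H={6,17}; 7+H={7,18}; 8+H={8,19}; 9+H={9,20}; 10+H={10,21}


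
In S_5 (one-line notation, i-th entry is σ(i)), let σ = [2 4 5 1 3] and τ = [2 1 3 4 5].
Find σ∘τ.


σ∘τ: apply τ first, then σ
1 →τ 2 →σ 4
2 →τ 1 →σ 2
3 →τ 3 →σ 5
4 →τ 4 →σ 1
5 →τ 5 →σ 3

σ∘τ = [4 2 5 1 3]


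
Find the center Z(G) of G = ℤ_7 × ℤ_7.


Z(G) = {g ∈ G | gx = xg for all x ∈ G}
Direct product of abelian groups is abelian, so Z(G) = G

Z(ℤ_7 × ℤ_7) = ℤ_7 × ℤ_7


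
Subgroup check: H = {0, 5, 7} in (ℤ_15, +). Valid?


Subgroup test for H = {0, 5, 7} in (ℤ_15, +):
(1) 0 ∈ H? Yes
(2) Closure: for all a,b ∈ H, (a+b) mod 15 ∈ H? No  [counterexample: 5 + 5 = 10 ∉ H]
(3) Inverses: for all a ∈ H, -a mod 15 ∈ H? No

No, H is not a subgroup of ℤ_15


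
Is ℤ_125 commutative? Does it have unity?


ℤ_125 is a commutative ring with unity 1; 125 = 5×25 is composite, so 5·25 ≡ 0 gives zero divisors (not an integral domain)
Commutative: Yes
Integral domain: No
Has unity: Yes

ℤ_125: Commutative=Yes, Unity=Yes


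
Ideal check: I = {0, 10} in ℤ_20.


Check ideal conditions for I = {0, 10} in ℤ_20:
(1) I is an additive subgroup? Yes
(2) For r ∈ ℤ_20 and a ∈ I: r·a ∈ I? Yes

Yes, I is an ideal of ℤ_20


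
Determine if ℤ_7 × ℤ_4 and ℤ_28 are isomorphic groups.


Comparing ℤ_7 × ℤ_4 and ℤ_28:
gcd(7,4) = 1, so ℤ_7 × ℤ_4 ≅ ℤ_28 (CRT)

Yes, ℤ_7 × ℤ_4 ≅ ℤ_28


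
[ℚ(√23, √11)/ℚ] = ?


[ℚ(√23,√11):ℚ] = [ℚ(√23,√11):ℚ(√23)]·[ℚ(√23):ℚ] = 2·2 = 4

[ℚ(√23, √11)/ℚ] = 4


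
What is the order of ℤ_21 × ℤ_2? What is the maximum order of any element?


|ℤ_21 × ℤ_2| = 21 × 2 = 42
Max element order = lcm(21,2) = 42
Cyclic? Yes (gcd=1)

|ℤ_21×ℤ_2| = 42, max element order = 42


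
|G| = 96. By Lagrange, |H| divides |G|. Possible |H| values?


Lagrange's theorem: |H| divides |G|
|G| = 96
Divisors of 96: 1, 2, 3, 4, 6, 8, 12, 16, 24, 32, 48, 96

Possible subgroup orders: {1, 2, 3, 4, 6, 8, 12, 16, 24, 32, 48, 96}


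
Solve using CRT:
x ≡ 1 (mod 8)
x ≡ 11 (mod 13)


m₁ = 8, m₂ = 13, gcd = 1, so CRT applies. M = m₁·m₂ = 104
Let M₁ = M/m₁ = 13, M₂ = M/m₂ = 8
Find y₁ ≡ M₁⁻¹ (mod m₁): 13⁻¹ ≡ 5 (mod 8)
Find y₂ ≡ M₂⁻¹ (mod m₂): 8⁻¹ ≡ 5 (mod 13)
x = a₁·M₁·y₁ + a₂·M₂·y₂ = 1·13·5 + 11·8·5 = 505
Reduce mod 104: x ≡ 89
Check: 89 mod 8 = 1 ✓, 89 mod 13 = 11 ✓

x ≡ 89 (mod 104)


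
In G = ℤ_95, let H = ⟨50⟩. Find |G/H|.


|⟨50⟩| = n / gcd(50, 95) = 95 / 5 = 19
H is normal (ℤ_95 is abelian).
|G/H| = |G| / |H| = 95 / 19 = 5

|G/H| = 5


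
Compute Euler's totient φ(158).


Factor n: 158 = 2 × 79
φ(n) = n · ∏(1 - 1/p) over distinct primes p | n
φ(158) = 158 · (1 - 1/2) · (1 - 1/79) = 78

φ(158) = 78


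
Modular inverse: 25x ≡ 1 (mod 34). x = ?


Use the extended Euclidean algorithm to write 1 = 25·s + 34·t; then s mod 34 is the inverse.
Euclidean algorithm:
  25 = 0·34 + 25
  34 = 1·25 + 9
  25 = 2·9 + 7
  9 = 1·7 + 2
  7 = 3·2 + 1
  2 = 2·1 + 0
gcd(25,34) = 1
Back-substitution gives: 25·(15) + 34·(-11) = 1
So 25⁻¹ ≡ 15 ≡ 15 (mod 34)
Check: 25 × 15 = 375 ≡ 1 (mod 34) ✓

25⁻¹ ≡ 15 (mod 34)


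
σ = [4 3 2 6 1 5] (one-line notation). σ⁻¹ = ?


To find σ⁻¹, swap domain and range:
σ(1) = 4 → σ⁻¹(4) = 1
σ(2) = 3 → σ⁻¹(3) = 2
σ(3) = 2 → σ⁻¹(2) = 3
σ(4) = 6 → σ⁻¹(6) = 4
σ(5) = 1 → σ⁻¹(1) = 5
σ(6) = 5 → σ⁻¹(5) = 6

σ⁻¹ = [5 3 2 1 6 4]


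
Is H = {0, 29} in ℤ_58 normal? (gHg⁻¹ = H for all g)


H = {0, 29} in ℤ_58
ℤ_58 is abelian; every subgroup of an abelian group is normal

Yes, normal subgroup


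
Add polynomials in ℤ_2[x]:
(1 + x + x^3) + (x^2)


Add coefficients mod 2:
x^0: 1 + 0 = 1 (mod 2)
x^1: 1 + 0 = 1 (mod 2)
x^2: 0 + 1 = 1 (mod 2)
x^3: 1 + 0 = 1 (mod 2)
Result: 1 + x + x^2 + x^3

f + g = 1 + x + x^2 + x^3


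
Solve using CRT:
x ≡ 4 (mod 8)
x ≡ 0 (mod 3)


m₁ = 8, m₂ = 3, gcd = 1, so CRT applies. M = m₁·m₂ = 24
Let M₁ = M/m₁ = 3, M₂ = M/m₂ = 8
Find y₁ ≡ M₁⁻¹ (mod m₁): 3⁻¹ ≡ 3 (mod 8)
Find y₂ ≡ M₂⁻¹ (mod m₂): 8⁻¹ ≡ 2 (mod 3)
x = a₁·M₁·y₁ + a₂·M₂·y₂ = 4·3·3 + 0·8·2 = 36
Reduce mod 24: x ≡ 12
Check: 12 mod 8 = 4 ✓, 12 mod 3 = 0 ✓

x ≡ 12 (mod 24)


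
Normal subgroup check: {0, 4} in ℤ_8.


H = {0, 4} in ℤ_8
ℤ_8 is abelian; every subgroup of an abelian group is normal

Yes, normal subgroup


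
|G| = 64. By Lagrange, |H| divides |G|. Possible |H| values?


Lagrange's theorem: |H| divides |G|
|G| = 64
Divisors of 64: 1, 2, 4, 8, 16, 32, 64

Possible subgroup orders: {1, 2, 4, 8, 16, 32, 64}


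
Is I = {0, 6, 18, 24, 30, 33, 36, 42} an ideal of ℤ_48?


Check ideal conditions for I = {0, 6, 18, 24, 30, 33, 36, 42} in ℤ_48:
(1) I is an additive subgroup? No
(2) For r ∈ ℤ_48 and a ∈ I: r·a ∈ I? No  [counterexample: r=2, a=6, r·a mod 48 = 12 ∉ I]

No, I is not an ideal of ℤ_48


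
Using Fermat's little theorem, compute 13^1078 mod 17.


Fermat's little theorem: if p is prime and gcd(a,p)=1, then a^(p-1) ≡ 1 (mod p)
p = 17 is prime, gcd(13,17) = 1
Reduce exponent: 1078 mod 16 = 6
So 13^1078 ≡ 13^6 (mod 17)
13^6 mod 17 = 16

13^1078 ≡ 16 (mod 17)


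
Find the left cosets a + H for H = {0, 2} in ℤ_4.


H = {0, 2}, |H| = 2
Number of cosets = |G|/|H| = 4/2 = 2
0 + H = {0, 2}
1 + H = {1, 3}

Cosets: 0+H={0,2}; 1+H={1,3}


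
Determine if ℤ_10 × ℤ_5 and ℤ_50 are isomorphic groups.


Comparing ℤ_10 × ℤ_5 and ℤ_50:
gcd(10,5) = 5 ≠ 1. Max element order in ℤ_10×ℤ_5 is lcm(10,5) = 10 < 50, so it has no element of order 50

No, ℤ_10 × ℤ_5 ≇ ℤ_50


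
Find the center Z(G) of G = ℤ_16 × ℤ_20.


Z(G) = {g ∈ G | gx = xg for all x ∈ G}
Direct product of abelian groups is abelian, so Z(G) = G

Z(ℤ_16 × ℤ_20) = ℤ_16 × ℤ_20


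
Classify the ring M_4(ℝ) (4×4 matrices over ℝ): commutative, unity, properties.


Matrix multiplication is non-commutative for n ≥ 2; the identity matrix I is the unity; singular matrices give zero divisors, so not an integral domain
Commutative: No
Integral domain: No
Has unity: Yes

M_4(ℝ) (4×4 matrices over ℝ): Commutative=No, Unity=Yes


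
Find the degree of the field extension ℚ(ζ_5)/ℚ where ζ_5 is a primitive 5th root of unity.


[ℚ(ζ_n):ℚ] = deg Φ_n(x) = φ(n). Here φ(5) = 4

[ℚ(ζ_5)/ℚ where ζ_5 is a primitive 5th root of unity] = 4


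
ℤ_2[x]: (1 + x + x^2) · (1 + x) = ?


Expand and collect like terms; reduce coefficients mod 2:
x^0: 1·1 = 1 ≡ 1 (mod 2)
x^1: 1·1 + 1·1 = 2 ≡ 0 (mod 2)
x^2: 1·1 + 1·1 = 2 ≡ 0 (mod 2)
x^3: 1·1 = 1 ≡ 1 (mod 2)
Result: 1 + x^3

f · g = 1 + x^3


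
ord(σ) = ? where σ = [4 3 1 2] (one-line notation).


Cycle decomposition: (1 4 2 3)
Cycle lengths: 4
Order = lcm(4) = 4

ord(σ) = 4


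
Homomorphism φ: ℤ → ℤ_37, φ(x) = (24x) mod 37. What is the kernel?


Kernel = preimage of identity
ker(φ) = {x ∈ ℤ : 24x ≡ 0 (mod 37)}. gcd(24,37) = 1, so 24x ≡ 0 (mod 37) ⟺ x ≡ 0 (mod 37/1 = 37). Hence ker(φ) = 37ℤ

ker(φ) = 37ℤ


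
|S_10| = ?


|S_n| = n! (number of permutations of n symbols)
|S_10| = 10! = 3628800

|S_10| = 3628800


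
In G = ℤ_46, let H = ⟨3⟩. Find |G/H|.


|⟨3⟩| = n / gcd(3, 46) = 46 / 1 = 46
H is normal (ℤ_46 is abelian).
|G/H| = |G| / |H| = 46 / 46 = 1

|G/H| = 1


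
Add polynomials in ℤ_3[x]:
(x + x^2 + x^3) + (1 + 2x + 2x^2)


Add coefficients mod 3:
x^0: 0 + 1 = 1 (mod 3)
x^1: 1 + 2 = 0 (mod 3)
x^2: 1 + 2 = 0 (mod 3)
x^3: 1 + 0 = 1 (mod 3)
Result: 1 + x^3

f + g = 1 + x^3


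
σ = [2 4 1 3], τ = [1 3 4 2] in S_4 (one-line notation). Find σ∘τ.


σ∘τ: apply τ first, then σ
1 →τ 1 →σ 2
2 →τ 3 →σ 1
3 →τ 4 →σ 3
4 →τ 2 →σ 4

σ∘τ = [2 1 3 4]


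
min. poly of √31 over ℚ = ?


√31 satisfies x² - 31 = 0, irreducible over ℚ since 31 is squarefree

Minimal polynomial: x² - 31


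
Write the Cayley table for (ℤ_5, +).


Elements: {0, 1, 2, 3, 4}
Operation: addition mod 5
Entry (a, b) = (a + b) mod 5

Cayley table:
  | 0 | 1 | 2 | 3 | 4
0 | 0 | 1 | 2 | 3 | 4
1 | 1 | 2 | 3 | 4 | 0
2 | 2 | 3 | 4 | 0 | 1
3 | 3 | 4 | 0 | 1 | 2
4 | 4 | 0 | 1 | 2 | 3


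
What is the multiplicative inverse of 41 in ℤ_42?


Use the extended Euclidean algorithm to write 1 = 41·s + 42·t; then s mod 42 is the inverse.
Euclidean algorithm:
  41 = 0·42 + 41
  42 = 1·41 + 1
  41 = 41·1 + 0
gcd(41,42) = 1
Back-substitution gives: 41·(-1) + 42·(1) = 1
So 41⁻¹ ≡ -1 ≡ 41 (mod 42)
Check: 41 × 41 = 1681 ≡ 1 (mod 42) ✓

41⁻¹ ≡ 41 (mod 42)


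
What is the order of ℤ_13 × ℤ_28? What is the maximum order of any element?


|ℤ_13 × ℤ_28| = 13 × 28 = 364
Max element order = lcm(13,28) = 364
Cyclic? Yes (gcd=1)

|ℤ_13×ℤ_28| = 364, max element order = 364


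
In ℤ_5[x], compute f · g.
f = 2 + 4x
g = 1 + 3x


Expand and collect like terms; reduce coefficients mod 5:
x^0: 2·1 = 2 ≡ 2 (mod 5)
x^1: 2·3 + 4·1 = 10 ≡ 0 (mod 5)
x^2: 4·3 = 12 ≡ 2 (mod 5)
Result: 2 + 2x^2

f · g = 2 + 2x^2


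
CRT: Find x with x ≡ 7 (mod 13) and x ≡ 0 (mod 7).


m₁ = 13, m₂ = 7, gcd = 1, so CRT applies. M = m₁·m₂ = 91
Let M₁ = M/m₁ = 7, M₂ = M/m₂ = 13
Find y₁ ≡ M₁⁻¹ (mod m₁): 7⁻¹ ≡ 2 (mod 13)
Find y₂ ≡ M₂⁻¹ (mod m₂): 13⁻¹ ≡ 6 (mod 7)
x = a₁·M₁·y₁ + a₂·M₂·y₂ = 7·7·2 + 0·13·6 = 98
Reduce mod 91: x ≡ 7
Check: 7 mod 13 = 7 ✓, 7 mod 7 = 0 ✓

x ≡ 7 (mod 91)


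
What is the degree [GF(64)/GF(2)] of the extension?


GF(64) = GF(2^6), so the extension degree is 6

[GF(64)/GF(2)] = 6


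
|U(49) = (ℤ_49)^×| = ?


U(n) is the group of units mod n; |U(n)| = φ(n)
|U(49)| = φ(49) = 42

|U(49) = (ℤ_49)^×| = 42


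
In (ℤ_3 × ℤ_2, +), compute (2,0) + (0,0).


Operation: componentwise addition mod (3, 2)
(2,0) + (0,0) = ((a₁+b₁) mod 3, (a₂+b₂) mod 2) with a = (2,0), b = (0,0)

(2,0) + (0,0) = (2,0)


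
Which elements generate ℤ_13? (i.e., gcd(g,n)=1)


g generates ℤ_n iff gcd(g,n) = 1
Checking each g ∈ {1,...,12}:
gcd(1,13) = 1
gcd(2,13) = 1
gcd(3,13) = 1
gcd(4,13) = 1
gcd(5,13) = 1
gcd(6,13) = 1
gcd(7,13) = 1
gcd(8,13) = 1
gcd(9,13) = 1
gcd(10,13) = 1
gcd(11,13) = 1
gcd(12,13) = 1
Generators: {1, 2, 3, 4, 5, 6, 7, 8, 9, 10, 11, 12}
Number of generators = φ(13) = 12

Generators of ℤ_13 = {1, 2, 3, 4, 5, 6, 7, 8, 9, 10, 11, 12}


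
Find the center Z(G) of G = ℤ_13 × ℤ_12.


Z(G) = {g ∈ G | gx = xg for all x ∈ G}
Direct product of abelian groups is abelian, so Z(G) = G

Z(ℤ_13 × ℤ_12) = ℤ_13 × ℤ_12


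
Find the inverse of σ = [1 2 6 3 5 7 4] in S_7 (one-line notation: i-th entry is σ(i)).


To find σ⁻¹, swap domain and range:
σ(1) = 1 → σ⁻¹(1) = 1
σ(2) = 2 → σ⁻¹(2) = 2
σ(3) = 6 → σ⁻¹(6) = 3
σ(4) = 3 → σ⁻¹(3) = 4
σ(5) = 5 → σ⁻¹(5) = 5
σ(6) = 7 → σ⁻¹(7) = 6
σ(7) = 4 → σ⁻¹(4) = 7

σ⁻¹ = [1 2 4 7 5 3 6]


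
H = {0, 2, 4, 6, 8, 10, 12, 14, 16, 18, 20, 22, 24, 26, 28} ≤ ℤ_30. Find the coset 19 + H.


19 + H = {19 + h (mod 30) : h ∈ H}
19+0=19, 19+2=21, 19+4=23, 19+6=25, 19+8=27, 19+10=29, 19+12=1, 19+14=3, 19+16=5, 19+18=7, 19+20=9, 19+22=11, 19+24=13, 19+26=15, 19+28=17
19 + H = {1, 3, 5, 7, 9, 11, 13, 15, 17, 19, 21, 23, 25, 27, 29} = 1 + H

19 + H = {1, 3, 5, 7, 9, 11, 13, 15, 17, 19, 21, 23, 25, 27, 29}


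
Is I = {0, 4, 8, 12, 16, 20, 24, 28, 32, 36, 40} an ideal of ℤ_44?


Check ideal conditions for I = {0, 4, 8, 12, 16, 20, 24, 28, 32, 36, 40} in ℤ_44:
(1) I is an additive subgroup? Yes
(2) For r ∈ ℤ_44 and a ∈ I: r·a ∈ I? Yes

Yes, I is an ideal of ℤ_44


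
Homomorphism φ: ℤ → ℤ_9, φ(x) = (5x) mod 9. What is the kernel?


Kernel = preimage of identity
ker(φ) = {x ∈ ℤ : 5x ≡ 0 (mod 9)}. gcd(5,9) = 1, so 5x ≡ 0 (mod 9) ⟺ x ≡ 0 (mod 9/1 = 9). Hence ker(φ) = 9ℤ

ker(φ) = 9ℤ


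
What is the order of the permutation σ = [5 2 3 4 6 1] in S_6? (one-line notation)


Cycle decomposition: (1 5 6)
Cycle lengths: 3
Order = lcm(3) = 3

ord(σ) = 3


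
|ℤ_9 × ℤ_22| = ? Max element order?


|ℤ_9 × ℤ_22| = 9 × 22 = 198
Max element order = lcm(9,22) = 198
Cyclic? Yes (gcd=1)

|ℤ_9×ℤ_22| = 198, max element order = 198


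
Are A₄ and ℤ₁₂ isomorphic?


Comparing A₄ and ℤ₁₂:
A₄ is non-abelian, ℤ₁₂ is abelian

No, A₄ ≇ ℤ₁₂


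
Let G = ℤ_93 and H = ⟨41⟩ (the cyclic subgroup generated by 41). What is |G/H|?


|⟨41⟩| = n / gcd(41, 93) = 93 / 1 = 93
H is normal (ℤ_93 is abelian).
|G/H| = |G| / |H| = 93 / 93 = 1

|G/H| = 1


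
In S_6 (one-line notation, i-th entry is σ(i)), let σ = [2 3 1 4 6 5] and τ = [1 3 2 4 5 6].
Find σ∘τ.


σ∘τ: apply τ first, then σ
1 →τ 1 →σ 2
2 →τ 3 →σ 1
3 →τ 2 →σ 3
4 →τ 4 →σ 4
5 →τ 5 →σ 6
6 →τ 6 →σ 5

σ∘τ = [2 1 3 4 6 5]


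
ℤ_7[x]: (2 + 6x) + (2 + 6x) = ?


Add coefficients mod 7:
x^0: 2 + 2 = 4 (mod 7)
x^1: 6 + 6 = 5 (mod 7)
Result: 4 + 5x

f + g = 4 + 5x


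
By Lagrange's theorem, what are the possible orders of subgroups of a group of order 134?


Lagrange's theorem: |H| divides |G|
|G| = 134
Divisors of 134: 1, 2, 67, 134

Possible subgroup orders: {1, 2, 67, 134}


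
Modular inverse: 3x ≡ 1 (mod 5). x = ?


Use the extended Euclidean algorithm to write 1 = 3·s + 5·t; then s mod 5 is the inverse.
Euclidean algorithm:
  3 = 0·5 + 3
  5 = 1·3 + 2
  3 = 1·2 + 1
  2 = 2·1 + 0
gcd(3,5) = 1
Back-substitution gives: 3·(2) + 5·(-1) = 1
So 3⁻¹ ≡ 2 ≡ 2 (mod 5)
Check: 3 × 2 = 6 ≡ 1 (mod 5) ✓

3⁻¹ ≡ 2 (mod 5)


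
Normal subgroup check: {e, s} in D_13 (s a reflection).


H = {e, s} in D_13 (s a reflection)
r·s·r⁻¹ = sr⁻² ≠ s for n ≥ 3, so {e, s} is not closed under conjugation

No, not a normal subgroup


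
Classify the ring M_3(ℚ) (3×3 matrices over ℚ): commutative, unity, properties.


Matrix multiplication is non-commutative for n ≥ 2; the identity matrix I is the unity; singular matrices give zero divisors, so not an integral domain
Commutative: No
Integral domain: No
Has unity: Yes

M_3(ℚ) (3×3 matrices over ℚ): Commutative=No, Unity=Yes


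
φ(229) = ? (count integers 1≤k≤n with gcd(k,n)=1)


Factor n: 229 = 229
φ(n) = n · ∏(1 - 1/p) over distinct primes p | n
φ(229) = 229 · (1 - 1/229) = 228

φ(229) = 228


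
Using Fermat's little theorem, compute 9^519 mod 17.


Fermat's little theorem: if p is prime and gcd(a,p)=1, then a^(p-1) ≡ 1 (mod p)
p = 17 is prime, gcd(9,17) = 1
Reduce exponent: 519 mod 16 = 7
So 9^519 ≡ 9^7 (mod 17)
9^7 mod 17 = 2

9^519 ≡ 2 (mod 17)


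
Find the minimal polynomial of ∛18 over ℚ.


∛18 satisfies x³ - 18 = 0, irreducible over ℚ (no rational root; 18 is not a perfect cube)

Minimal polynomial: x³ - 18


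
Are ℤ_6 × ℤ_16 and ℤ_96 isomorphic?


Comparing ℤ_6 × ℤ_16 and ℤ_96:
gcd(6,16) = 2 ≠ 1. Max element order in ℤ_6×ℤ_16 is lcm(6,16) = 48 < 96, so it has no element of order 96

No, ℤ_6 × ℤ_16 ≇ ℤ_96


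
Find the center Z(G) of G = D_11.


Z(G) = {g ∈ G | gx = xg for all x ∈ G}
For odd n, Z(D_n) = {e}: no nontrivial rotation commutes with all reflections

Z(D_11) = {e}
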